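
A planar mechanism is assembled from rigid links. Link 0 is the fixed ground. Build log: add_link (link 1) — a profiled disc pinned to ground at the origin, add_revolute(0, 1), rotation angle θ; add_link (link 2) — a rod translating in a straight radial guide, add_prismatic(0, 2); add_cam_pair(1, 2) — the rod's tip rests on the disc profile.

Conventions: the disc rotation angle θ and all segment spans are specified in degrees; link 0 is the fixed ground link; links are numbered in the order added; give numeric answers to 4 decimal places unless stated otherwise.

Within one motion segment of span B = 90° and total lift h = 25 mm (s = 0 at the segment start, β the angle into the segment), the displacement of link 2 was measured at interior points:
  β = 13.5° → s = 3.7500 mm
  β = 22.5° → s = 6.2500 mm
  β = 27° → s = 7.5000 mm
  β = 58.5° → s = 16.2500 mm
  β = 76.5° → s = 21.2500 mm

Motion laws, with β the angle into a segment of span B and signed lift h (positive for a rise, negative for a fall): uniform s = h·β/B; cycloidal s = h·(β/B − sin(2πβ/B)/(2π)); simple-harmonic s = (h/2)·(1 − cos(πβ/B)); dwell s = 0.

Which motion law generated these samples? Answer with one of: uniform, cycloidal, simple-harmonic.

candidates at β/B = r: uniform s = h·r (linear in β); cycloidal s = h·(r − sin(2πr)/(2π)); simple-harmonic s = (h/2)(1 − cos(πr))
β=13.5°: printed 3.7500 | uniform 3.7500, cycloidal 0.5310, simple-harmonic 1.3624
β=22.5°: printed 6.2500 | uniform 6.2500, cycloidal 2.2711, simple-harmonic 3.6612
β=27°: printed 7.5000 | uniform 7.5000, cycloidal 3.7159, simple-harmonic 5.1527
β=58.5°: printed 16.2500 | uniform 16.2500, cycloidal 19.4690, simple-harmonic 18.1749
β=76.5°: printed 21.2500 | uniform 21.2500, cycloidal 24.4690, simple-harmonic 23.6376
only one law matches every sample → uniform

uniform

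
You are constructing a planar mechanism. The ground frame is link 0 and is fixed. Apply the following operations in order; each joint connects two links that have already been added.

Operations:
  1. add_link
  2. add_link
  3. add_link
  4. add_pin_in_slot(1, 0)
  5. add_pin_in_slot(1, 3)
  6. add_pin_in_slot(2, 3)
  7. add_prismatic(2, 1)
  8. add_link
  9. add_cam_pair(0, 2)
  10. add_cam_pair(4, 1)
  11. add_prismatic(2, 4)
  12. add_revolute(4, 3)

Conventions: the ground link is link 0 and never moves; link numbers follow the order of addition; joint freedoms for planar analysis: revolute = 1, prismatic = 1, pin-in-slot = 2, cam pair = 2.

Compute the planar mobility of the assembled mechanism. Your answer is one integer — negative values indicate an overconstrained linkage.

L=1 J1=0 J2=0
add link → L=2 J1=0 J2=0
add link → L=3 J1=0 J2=0
add link → L=4 J1=0 J2=0
PS@1,0 dof=2 J2 → L=4 J1=0 J2=1
PS@1,3 dof=2 J2 → L=4 J1=0 J2=2
PS@2,3 dof=2 J2 → L=4 J1=0 J2=3
P@2,1 dof=1 J1 → L=4 J1=1 J2=3
add link → L=5 J1=1 J2=3
C@0,2 dof=2 J2 → L=5 J1=1 J2=4
C@4,1 dof=2 J2 → L=5 J1=1 J2=5
P@2,4 dof=1 J1 → L=5 J1=2 J2=5
R@4,3 dof=1 J1 → L=5 J1=3 J2=5
M=3(L−1)−2J1−J2=3·4−2·3−5=1

M = 1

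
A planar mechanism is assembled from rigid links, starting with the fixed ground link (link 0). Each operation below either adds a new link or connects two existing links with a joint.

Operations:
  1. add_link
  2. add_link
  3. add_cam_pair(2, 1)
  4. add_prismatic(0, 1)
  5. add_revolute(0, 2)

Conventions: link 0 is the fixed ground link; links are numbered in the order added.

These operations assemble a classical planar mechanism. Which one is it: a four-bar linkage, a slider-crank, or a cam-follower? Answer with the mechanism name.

links: 3 (incl. ground); joints: 1 revolute, 1 prismatic, 1 higher (cam) pair, forming one closed loop
3 links, revolute + prismatic + higher pair in one loop → cam-follower

cam-follower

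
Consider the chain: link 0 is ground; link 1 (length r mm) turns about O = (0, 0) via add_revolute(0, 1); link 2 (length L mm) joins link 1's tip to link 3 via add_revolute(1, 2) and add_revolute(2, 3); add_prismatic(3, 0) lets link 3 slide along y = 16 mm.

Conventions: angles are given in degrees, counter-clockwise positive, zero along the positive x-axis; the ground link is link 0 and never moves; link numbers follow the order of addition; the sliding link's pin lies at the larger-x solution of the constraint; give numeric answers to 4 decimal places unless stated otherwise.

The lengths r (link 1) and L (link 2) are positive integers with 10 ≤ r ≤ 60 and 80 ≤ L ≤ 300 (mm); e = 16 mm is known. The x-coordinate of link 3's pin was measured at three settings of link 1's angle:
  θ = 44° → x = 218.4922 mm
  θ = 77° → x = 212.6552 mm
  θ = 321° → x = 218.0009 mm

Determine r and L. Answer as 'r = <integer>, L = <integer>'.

constraint per measurement: (x − r cos θ)² + (r sin θ − e)² = L²
subtracting the θ₁ and θ₂ equations cancels the r² and L² terms:
r = (x₁² − x₂²) / (2[(x₁cos θ₁ + e sin θ₁) − (x₂cos θ₂ + e sin θ₂)]) = 12.0001 → r = 12
L² = (x₁ − r cos θ₁)² + (r sin θ₁ − e)² = 44100.0094 → L = 210.0000 → L = 210
check at θ₃=321°: x = 218.0009 (printed 218.0009) ✓

r = 12, L = 210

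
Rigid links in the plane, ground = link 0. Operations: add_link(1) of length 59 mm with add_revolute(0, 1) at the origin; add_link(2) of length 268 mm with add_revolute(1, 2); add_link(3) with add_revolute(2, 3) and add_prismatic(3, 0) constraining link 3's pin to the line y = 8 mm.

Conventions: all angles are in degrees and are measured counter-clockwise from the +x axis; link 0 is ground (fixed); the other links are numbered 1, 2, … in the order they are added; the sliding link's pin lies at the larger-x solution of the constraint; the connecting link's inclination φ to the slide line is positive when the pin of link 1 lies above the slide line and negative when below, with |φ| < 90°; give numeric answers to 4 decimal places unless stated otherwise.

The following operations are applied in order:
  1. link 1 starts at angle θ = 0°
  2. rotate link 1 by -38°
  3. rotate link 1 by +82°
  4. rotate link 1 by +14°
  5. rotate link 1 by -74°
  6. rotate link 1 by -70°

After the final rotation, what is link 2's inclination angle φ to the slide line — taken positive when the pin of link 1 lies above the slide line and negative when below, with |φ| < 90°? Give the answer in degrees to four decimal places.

geometry: r = 59 mm, L = 268 mm, e = 8 mm; θ starts at 0°
rotate link 1 by -38°: θ ← 0° -38° = -38°
rotate link 1 by +82°: θ ← -38° +82° = 44°
rotate link 1 by +14°: θ ← 44° +14° = 58°
rotate link 1 by -74°: θ ← 58° -74° = -16°
rotate link 1 by -70°: θ ← -16° -70° = -86°
h = r sin θ − e = -58.856279 − 8 = -66.856279
sin φ = h / L = -66.856279 / 268 = -0.24946373
φ = arcsin(-0.24946373) = -14.445781°

-14.4458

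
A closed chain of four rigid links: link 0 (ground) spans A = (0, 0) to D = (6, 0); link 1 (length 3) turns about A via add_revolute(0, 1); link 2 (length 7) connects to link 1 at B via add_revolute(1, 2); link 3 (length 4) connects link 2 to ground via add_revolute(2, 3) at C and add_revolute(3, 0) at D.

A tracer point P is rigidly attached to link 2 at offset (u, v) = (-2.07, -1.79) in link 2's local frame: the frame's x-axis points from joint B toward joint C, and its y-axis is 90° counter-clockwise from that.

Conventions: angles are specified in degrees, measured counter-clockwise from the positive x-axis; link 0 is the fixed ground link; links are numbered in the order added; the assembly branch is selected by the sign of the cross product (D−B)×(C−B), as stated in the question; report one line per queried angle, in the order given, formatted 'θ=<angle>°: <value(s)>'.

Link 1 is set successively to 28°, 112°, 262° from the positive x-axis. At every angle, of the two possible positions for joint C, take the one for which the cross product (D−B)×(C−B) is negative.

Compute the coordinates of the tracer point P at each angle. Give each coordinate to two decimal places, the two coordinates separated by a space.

A=(0,0), D=(6.00,0)
θ=28°: B = A + 3.00·(cos28°, sin28°) = (2.6488, 1.4084)
θ=28°: |BD| = 3.6351
θ=28°: circle(B,7.00) ∩ circle(D,4.00): a=6.3566, h=2.9314
θ=28°:   candidates: C₊=(9.6447,1.6480) cross=10.656; C₋=(7.3732,-3.7569) cross=-10.656
θ=28°:   branch - wants cross < 0 → take C=(7.3732,-3.7569) (cross=-10.656)
θ=28°: ex = (C−B)/|BC| = (0.6749,-0.7379); ey = (0.7379,0.6749)
θ=28°: P = B + -2.07·ex + -1.79·ey = (-0.0691,1.7278)
θ=112°: B = A + 3.00·(cos112°, sin112°) = (-1.1238, 2.7816)
θ=112°: |BD| = 7.6476
θ=112°: circle(B,7.00) ∩ circle(D,4.00): a=5.9813, h=3.6364
θ=112°:   candidates: C₊=(5.7705,3.9934) cross=27.810; C₋=(3.1252,-2.7813) cross=-27.810
θ=112°:   branch - wants cross < 0 → take C=(3.1252,-2.7813) (cross=-27.810)
θ=112°: ex = (C−B)/|BC| = (0.6070,-0.7947); ey = (0.7947,0.6070)
θ=112°: P = B + -2.07·ex + -1.79·ey = (-3.8028,3.3400)
θ=262°: B = A + 3.00·(cos262°, sin262°) = (-0.4175, -2.9708)
θ=262°: |BD| = 7.0718
θ=262°: circle(B,7.00) ∩ circle(D,4.00): a=5.8691, h=3.8149
θ=262°:   candidates: C₊=(3.3060,2.9567) cross=26.978; C₋=(6.5112,-3.9672) cross=-26.978
θ=262°:   branch - wants cross < 0 → take C=(6.5112,-3.9672) (cross=-26.978)
θ=262°: ex = (C−B)/|BC| = (0.9898,-0.1423); ey = (0.1423,0.9898)
θ=262°: P = B + -2.07·ex + -1.79·ey = (-2.7212,-4.4479)

θ=28°: -0.07 1.73
θ=112°: -3.80 3.34
θ=262°: -2.72 -4.45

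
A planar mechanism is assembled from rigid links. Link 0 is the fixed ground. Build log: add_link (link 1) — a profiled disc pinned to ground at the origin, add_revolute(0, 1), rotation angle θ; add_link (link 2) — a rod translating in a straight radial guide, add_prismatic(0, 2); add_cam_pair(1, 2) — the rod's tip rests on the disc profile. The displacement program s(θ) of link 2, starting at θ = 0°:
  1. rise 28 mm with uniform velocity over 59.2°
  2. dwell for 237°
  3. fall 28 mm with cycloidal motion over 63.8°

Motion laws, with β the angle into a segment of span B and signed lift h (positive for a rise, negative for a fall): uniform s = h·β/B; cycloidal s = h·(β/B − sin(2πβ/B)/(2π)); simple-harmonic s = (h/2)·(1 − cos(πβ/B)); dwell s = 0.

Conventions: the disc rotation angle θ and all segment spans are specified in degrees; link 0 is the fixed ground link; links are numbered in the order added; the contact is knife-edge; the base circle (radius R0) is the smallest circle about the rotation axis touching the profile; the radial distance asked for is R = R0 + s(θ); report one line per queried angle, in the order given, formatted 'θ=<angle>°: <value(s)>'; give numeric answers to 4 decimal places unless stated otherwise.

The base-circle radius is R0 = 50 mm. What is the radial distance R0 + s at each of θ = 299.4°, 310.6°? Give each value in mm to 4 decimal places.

seg 1 [0°–59.2°] uniform, h=28: full span → s += 28 → s = 28.0000
seg 2 [59.2°–296.2°] dwell: s stays 28.0000
seg 3 [296.2°–360°] cycloidal, h=-28: θ=299.4° here. β=3.2, B=63.8. -28·(0.0502 − sin(2π·0.0502)/(2π)) = -0.0231 → s = 27.9769
seg 3 [296.2°–360°] cycloidal, h=-28: θ=310.6° here. β=14.4, B=63.8. -28·(0.2257 − sin(2π·0.2257)/(2π)) = -1.9152 → s = 26.0848
θ=299.4°: R = R0 + s = 50 + 27.9769 = 77.9769
θ=310.6°: R = R0 + s = 50 + 26.0848 = 76.0848

θ=299.4°: 77.9769
θ=310.6°: 76.0848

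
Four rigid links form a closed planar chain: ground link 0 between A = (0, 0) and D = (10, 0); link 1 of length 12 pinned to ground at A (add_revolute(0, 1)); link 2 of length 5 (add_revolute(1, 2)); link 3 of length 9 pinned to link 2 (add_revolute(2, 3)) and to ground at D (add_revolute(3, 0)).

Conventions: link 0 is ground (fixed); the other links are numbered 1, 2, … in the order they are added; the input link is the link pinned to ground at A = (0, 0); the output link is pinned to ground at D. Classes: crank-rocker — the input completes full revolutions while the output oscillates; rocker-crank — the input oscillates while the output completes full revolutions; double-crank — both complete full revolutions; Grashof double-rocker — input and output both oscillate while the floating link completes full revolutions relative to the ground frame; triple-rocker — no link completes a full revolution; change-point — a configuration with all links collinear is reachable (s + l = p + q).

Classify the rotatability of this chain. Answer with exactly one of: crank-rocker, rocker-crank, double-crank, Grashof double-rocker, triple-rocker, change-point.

lengths: ground=10, input=12, coupler=5, output=9
sorted: s=5 (shortest), l=12 (longest), p+q=19
s + l = 17 vs p + q = 19
s + l < p + q (Grashof) with shortest = coupler link → Grashof double-rocker

Grashof double-rocker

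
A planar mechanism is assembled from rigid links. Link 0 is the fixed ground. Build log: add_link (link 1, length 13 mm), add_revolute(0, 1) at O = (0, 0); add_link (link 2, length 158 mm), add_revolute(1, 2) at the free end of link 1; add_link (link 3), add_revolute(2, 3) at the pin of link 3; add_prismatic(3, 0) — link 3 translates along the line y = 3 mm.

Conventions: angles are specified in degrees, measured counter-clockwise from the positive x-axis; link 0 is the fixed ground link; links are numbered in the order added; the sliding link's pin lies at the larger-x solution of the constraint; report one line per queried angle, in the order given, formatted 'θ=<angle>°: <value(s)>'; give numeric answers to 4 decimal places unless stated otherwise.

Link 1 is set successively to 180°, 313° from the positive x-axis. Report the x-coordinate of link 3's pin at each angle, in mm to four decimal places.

geometry: r = 13 mm, L = 158 mm, e = 3 mm
θ=180°: crank pin P = (r cos θ, r sin θ) = (-13.000000, 0.000000)
θ=180°: h = r sin θ − e = 0.000000 − 3 = -3.000000
θ=180°: x = r cos θ + √(L² − h²) = -13.000000 + 157.971516 = 144.971516
θ=313°: crank pin P = (r cos θ, r sin θ) = (8.865979, -9.507598)
θ=313°: h = r sin θ − e = -9.507598 − 3 = -12.507598
θ=313°: x = r cos θ + √(L² − h²) = 8.865979 + 157.504159 = 166.370137

θ=180°: 144.9715
θ=313°: 166.3701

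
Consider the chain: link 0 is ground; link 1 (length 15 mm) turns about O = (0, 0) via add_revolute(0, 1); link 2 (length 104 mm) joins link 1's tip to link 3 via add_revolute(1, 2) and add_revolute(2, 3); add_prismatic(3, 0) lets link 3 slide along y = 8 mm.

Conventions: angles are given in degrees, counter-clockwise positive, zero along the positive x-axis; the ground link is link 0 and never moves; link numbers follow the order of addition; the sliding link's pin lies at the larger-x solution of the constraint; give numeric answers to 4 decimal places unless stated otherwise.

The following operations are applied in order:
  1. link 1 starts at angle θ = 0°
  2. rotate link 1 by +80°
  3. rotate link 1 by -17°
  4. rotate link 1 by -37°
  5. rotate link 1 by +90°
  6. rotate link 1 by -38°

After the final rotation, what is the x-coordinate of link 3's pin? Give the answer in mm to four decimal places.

geometry: r = 15 mm, L = 104 mm, e = 8 mm; θ starts at 0°
rotate link 1 by +80°: θ ← 0° +80° = 80°
rotate link 1 by -17°: θ ← 80° -17° = 63°
rotate link 1 by -37°: θ ← 63° -37° = 26°
rotate link 1 by +90°: θ ← 26° +90° = 116°
rotate link 1 by -38°: θ ← 116° -38° = 78°
crank pin P = (r cos θ, r sin θ) = (3.118675, 14.672214)
h = r sin θ − e = 14.672214 − 8 = 6.672214
x = r cos θ + √(L² − h²) = 3.118675 + 103.785748 = 106.904424

106.9044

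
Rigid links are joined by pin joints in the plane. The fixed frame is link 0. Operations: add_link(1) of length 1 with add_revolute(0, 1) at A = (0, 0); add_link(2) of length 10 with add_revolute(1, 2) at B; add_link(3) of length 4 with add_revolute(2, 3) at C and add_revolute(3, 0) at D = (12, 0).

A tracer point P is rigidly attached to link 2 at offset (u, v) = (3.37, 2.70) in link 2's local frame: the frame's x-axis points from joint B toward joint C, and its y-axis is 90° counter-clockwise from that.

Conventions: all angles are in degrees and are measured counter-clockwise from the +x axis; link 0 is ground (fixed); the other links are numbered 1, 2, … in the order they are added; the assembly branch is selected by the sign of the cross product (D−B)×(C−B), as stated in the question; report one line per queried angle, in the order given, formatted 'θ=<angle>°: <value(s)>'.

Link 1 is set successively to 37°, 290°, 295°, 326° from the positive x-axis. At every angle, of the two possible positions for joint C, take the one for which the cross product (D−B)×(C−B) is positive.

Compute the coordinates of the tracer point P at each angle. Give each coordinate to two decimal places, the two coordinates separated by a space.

A=(0,0), D=(12.00,0)
θ=37°: B = A + 1.00·(cos37°, sin37°) = (0.7986, 0.6018)
θ=37°: |BD| = 11.2175
θ=37°: circle(B,10.00) ∩ circle(D,4.00): a=9.3529, h=3.5388
θ=37°:   candidates: C₊=(10.3279,3.6338) cross=39.697; C₋=(9.9482,-3.4337) cross=-39.697
θ=37°:   branch + wants cross > 0 → take C=(10.3279,3.6338) (cross=39.697)
θ=37°: ex = (C−B)/|BC| = (0.9529,0.3032); ey = (-0.3032,0.9529)
θ=37°: P = B + 3.37·ex + 2.70·ey = (3.1914,4.1965)
θ=290°: B = A + 1.00·(cos290°, sin290°) = (0.3420, -0.9397)
θ=290°: |BD| = 11.6958
θ=290°: circle(B,10.00) ∩ circle(D,4.00): a=9.4389, h=3.3025
θ=290°:   candidates: C₊=(9.4851,3.1105) cross=38.625; C₋=(10.0158,-3.4732) cross=-38.625
θ=290°:   branch + wants cross > 0 → take C=(9.4851,3.1105) (cross=38.625)
θ=290°: ex = (C−B)/|BC| = (0.9143,0.4050); ey = (-0.4050,0.9143)
θ=290°: P = B + 3.37·ex + 2.70·ey = (2.3297,2.8939)
θ=295°: B = A + 1.00·(cos295°, sin295°) = (0.4226, -0.9063)
θ=295°: |BD| = 11.6128
θ=295°: circle(B,10.00) ∩ circle(D,4.00): a=9.4231, h=3.3474
θ=295°:   candidates: C₊=(9.5557,3.1663) cross=38.873; C₋=(10.0782,-3.5081) cross=-38.873
θ=295°:   branch + wants cross > 0 → take C=(9.5557,3.1663) (cross=38.873)
θ=295°: ex = (C−B)/|BC| = (0.9133,0.4073); ey = (-0.4073,0.9133)
θ=295°: P = B + 3.37·ex + 2.70·ey = (2.4009,2.9321)
θ=326°: B = A + 1.00·(cos326°, sin326°) = (0.8290, -0.5592)
θ=326°: |BD| = 11.1849
θ=326°: circle(B,10.00) ∩ circle(D,4.00): a=9.3475, h=3.5530
θ=326°:   candidates: C₊=(9.9872,3.4567) cross=39.740; C₋=(10.3425,-3.6404) cross=-39.740
θ=326°:   branch + wants cross > 0 → take C=(9.9872,3.4567) (cross=39.740)
θ=326°: ex = (C−B)/|BC| = (0.9158,0.4016); ey = (-0.4016,0.9158)
θ=326°: P = B + 3.37·ex + 2.70·ey = (2.8311,3.2669)

θ=37°: 3.19 4.20
θ=290°: 2.33 2.89
θ=295°: 2.40 2.93
θ=326°: 2.83 3.27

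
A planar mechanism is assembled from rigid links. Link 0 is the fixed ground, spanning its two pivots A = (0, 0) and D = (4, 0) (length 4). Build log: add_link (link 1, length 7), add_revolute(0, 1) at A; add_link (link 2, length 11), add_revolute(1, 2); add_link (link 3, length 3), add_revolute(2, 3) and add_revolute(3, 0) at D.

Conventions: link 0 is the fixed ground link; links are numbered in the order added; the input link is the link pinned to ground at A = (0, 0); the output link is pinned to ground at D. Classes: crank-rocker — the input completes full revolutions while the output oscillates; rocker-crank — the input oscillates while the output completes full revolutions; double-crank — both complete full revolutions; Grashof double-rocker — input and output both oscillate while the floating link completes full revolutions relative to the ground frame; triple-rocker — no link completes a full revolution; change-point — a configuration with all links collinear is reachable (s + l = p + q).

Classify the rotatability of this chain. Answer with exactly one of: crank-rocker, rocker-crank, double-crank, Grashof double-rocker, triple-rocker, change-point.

lengths: ground=4, input=7, coupler=11, output=3
sorted: s=3 (shortest), l=11 (longest), p+q=11
s + l = 14 vs p + q = 11
s + l > p + q → non-Grashof → no link fully rotates → triple-rocker

triple-rocker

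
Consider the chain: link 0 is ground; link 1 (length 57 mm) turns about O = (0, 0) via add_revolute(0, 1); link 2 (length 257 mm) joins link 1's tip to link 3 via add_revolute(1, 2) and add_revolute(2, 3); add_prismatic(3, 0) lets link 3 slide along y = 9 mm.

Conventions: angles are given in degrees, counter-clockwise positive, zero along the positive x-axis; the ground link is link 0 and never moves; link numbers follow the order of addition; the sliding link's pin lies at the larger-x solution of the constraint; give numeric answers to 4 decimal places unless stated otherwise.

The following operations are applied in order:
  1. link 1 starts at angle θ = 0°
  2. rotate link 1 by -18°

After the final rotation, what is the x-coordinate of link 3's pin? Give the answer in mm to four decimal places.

geometry: r = 57 mm, L = 257 mm, e = 9 mm; θ starts at 0°
rotate link 1 by -18°: θ ← 0° -18° = -18°
crank pin P = (r cos θ, r sin θ) = (54.210221, -17.613969)
h = r sin θ − e = -17.613969 − 9 = -26.613969
x = r cos θ + √(L² − h²) = 54.210221 + 255.618264 = 309.828485

309.8285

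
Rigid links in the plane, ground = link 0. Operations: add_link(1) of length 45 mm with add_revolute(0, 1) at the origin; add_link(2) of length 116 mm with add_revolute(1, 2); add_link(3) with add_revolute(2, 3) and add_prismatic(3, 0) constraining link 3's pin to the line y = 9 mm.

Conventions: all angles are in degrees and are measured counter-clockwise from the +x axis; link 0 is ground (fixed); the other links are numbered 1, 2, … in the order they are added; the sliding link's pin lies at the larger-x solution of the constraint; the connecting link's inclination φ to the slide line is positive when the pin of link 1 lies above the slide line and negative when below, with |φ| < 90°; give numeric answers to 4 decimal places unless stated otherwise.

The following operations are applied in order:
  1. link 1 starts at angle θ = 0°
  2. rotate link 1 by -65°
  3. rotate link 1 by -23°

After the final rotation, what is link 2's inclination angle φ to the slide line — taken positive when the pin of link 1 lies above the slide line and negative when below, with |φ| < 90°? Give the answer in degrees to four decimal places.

geometry: r = 45 mm, L = 116 mm, e = 9 mm; θ starts at 0°
rotate link 1 by -65°: θ ← 0° -65° = -65°
rotate link 1 by -23°: θ ← -65° -23° = -88°
h = r sin θ − e = -44.972587 − 9 = -53.972587
sin φ = h / L = -53.972587 / 116 = -0.46528092
φ = arcsin(-0.46528092) = -27.728404°

-27.7284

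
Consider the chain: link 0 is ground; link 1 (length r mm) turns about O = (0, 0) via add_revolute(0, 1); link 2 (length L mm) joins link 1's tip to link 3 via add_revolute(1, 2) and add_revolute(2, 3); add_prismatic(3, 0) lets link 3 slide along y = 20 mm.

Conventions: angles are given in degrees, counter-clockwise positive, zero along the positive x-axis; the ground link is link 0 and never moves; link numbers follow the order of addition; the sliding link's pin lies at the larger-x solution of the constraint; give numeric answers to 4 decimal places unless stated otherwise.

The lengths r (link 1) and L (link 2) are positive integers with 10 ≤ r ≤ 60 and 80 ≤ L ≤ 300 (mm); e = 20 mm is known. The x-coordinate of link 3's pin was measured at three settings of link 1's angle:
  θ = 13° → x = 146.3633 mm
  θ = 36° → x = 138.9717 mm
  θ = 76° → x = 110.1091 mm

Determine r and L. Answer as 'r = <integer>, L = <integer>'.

constraint per measurement: (x − r cos θ)² + (r sin θ − e)² = L²
subtracting the θ₁ and θ₂ equations cancels the r² and L² terms:
r = (x₁² − x₂²) / (2[(x₁cos θ₁ + e sin θ₁) − (x₂cos θ₂ + e sin θ₂)]) = 45.9999 → r = 46
L² = (x₁ − r cos θ₁)² + (r sin θ₁ − e)² = 10404.0000 → L = 102.0000 → L = 102
check at θ₃=76°: x = 110.1091 (printed 110.1091) ✓

r = 46, L = 102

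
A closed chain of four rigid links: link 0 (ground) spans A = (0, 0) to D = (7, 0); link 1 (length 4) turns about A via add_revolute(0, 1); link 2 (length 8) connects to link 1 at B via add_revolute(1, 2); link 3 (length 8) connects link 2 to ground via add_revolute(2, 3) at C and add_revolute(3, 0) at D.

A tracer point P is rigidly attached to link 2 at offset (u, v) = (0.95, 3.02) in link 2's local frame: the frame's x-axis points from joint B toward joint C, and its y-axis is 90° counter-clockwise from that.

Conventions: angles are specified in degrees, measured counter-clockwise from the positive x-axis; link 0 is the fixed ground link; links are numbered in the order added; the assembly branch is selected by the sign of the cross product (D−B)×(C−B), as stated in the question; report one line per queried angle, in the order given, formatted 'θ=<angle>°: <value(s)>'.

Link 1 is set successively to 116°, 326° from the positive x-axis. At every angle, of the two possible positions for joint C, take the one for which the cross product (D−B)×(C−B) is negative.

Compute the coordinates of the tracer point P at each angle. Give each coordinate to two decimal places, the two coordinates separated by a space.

A=(0,0), D=(7.00,0)
θ=116°: B = A + 4.00·(cos116°, sin116°) = (-1.7535, 3.5952)
θ=116°: |BD| = 9.4630
θ=116°: circle(B,8.00) ∩ circle(D,8.00): a=4.7315, h=6.4508
θ=116°:   candidates: C₊=(5.0740,7.7647) cross=61.044; C₋=(0.1725,-4.1695) cross=-61.044
θ=116°:   branch - wants cross < 0 → take C=(0.1725,-4.1695) (cross=-61.044)
θ=116°: ex = (C−B)/|BC| = (0.2407,-0.9706); ey = (0.9706,0.2407)
θ=116°: P = B + 0.95·ex + 3.02·ey = (1.4064,3.4002)
θ=326°: B = A + 4.00·(cos326°, sin326°) = (3.3162, -2.2368)
θ=326°: |BD| = 4.3097
θ=326°: circle(B,8.00) ∩ circle(D,8.00): a=2.1549, h=7.7043
θ=326°:   candidates: C₊=(1.1595,5.4671) cross=33.204; C₋=(9.1566,-7.7038) cross=-33.204
θ=326°:   branch - wants cross < 0 → take C=(9.1566,-7.7038) (cross=-33.204)
θ=326°: ex = (C−B)/|BC| = (0.7301,-0.6834); ey = (0.6834,0.7301)
θ=326°: P = B + 0.95·ex + 3.02·ey = (6.0735,-0.6812)

θ=116°: 1.41 3.40
θ=326°: 6.07 -0.68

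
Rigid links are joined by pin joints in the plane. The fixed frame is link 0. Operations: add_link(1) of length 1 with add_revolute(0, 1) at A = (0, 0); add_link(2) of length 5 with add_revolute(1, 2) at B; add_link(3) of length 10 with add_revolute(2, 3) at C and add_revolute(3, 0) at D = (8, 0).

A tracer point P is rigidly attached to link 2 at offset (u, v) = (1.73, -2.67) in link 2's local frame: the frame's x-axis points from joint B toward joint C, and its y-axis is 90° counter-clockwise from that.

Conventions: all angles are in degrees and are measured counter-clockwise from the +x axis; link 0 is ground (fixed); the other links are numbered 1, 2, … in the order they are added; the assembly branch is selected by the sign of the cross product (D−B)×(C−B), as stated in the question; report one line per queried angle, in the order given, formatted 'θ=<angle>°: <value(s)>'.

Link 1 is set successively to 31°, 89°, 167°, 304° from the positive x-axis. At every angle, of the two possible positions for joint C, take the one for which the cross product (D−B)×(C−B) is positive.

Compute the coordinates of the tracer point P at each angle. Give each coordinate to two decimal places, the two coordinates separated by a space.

A=(0,0), D=(8.00,0)
θ=31°: B = A + 1.00·(cos31°, sin31°) = (0.8572, 0.5150)
θ=31°: |BD| = 7.1614
θ=31°: circle(B,5.00) ∩ circle(D,10.00): a=-1.6557, h=4.7179
θ=31°:   candidates: C₊=(-0.4550,5.3398) cross=33.787; C₋=(-1.1336,-4.0716) cross=-33.787
θ=31°:   branch + wants cross > 0 → take C=(-0.4550,5.3398) (cross=33.787)
θ=31°: ex = (C−B)/|BC| = (-0.2624,0.9650); ey = (-0.9650,-0.2624)
θ=31°: P = B + 1.73·ex + -2.67·ey = (2.9796,2.8851)
θ=89°: B = A + 1.00·(cos89°, sin89°) = (0.0175, 0.9998)
θ=89°: |BD| = 8.0449
θ=89°: circle(B,5.00) ∩ circle(D,10.00): a=-0.6389, h=4.9590
θ=89°:   candidates: C₊=(-0.0001,5.9998) cross=39.895; C₋=(-1.2328,-3.8413) cross=-39.895
θ=89°:   branch + wants cross > 0 → take C=(-0.0001,5.9998) (cross=39.895)
θ=89°: ex = (C−B)/|BC| = (-0.0035,1.0000); ey = (-1.0000,-0.0035)
θ=89°: P = B + 1.73·ex + -2.67·ey = (2.6813,2.7392)
θ=167°: B = A + 1.00·(cos167°, sin167°) = (-0.9744, 0.2250)
θ=167°: |BD| = 8.9772
θ=167°: circle(B,5.00) ∩ circle(D,10.00): a=0.3113, h=4.9903
θ=167°:   candidates: C₊=(-0.5381,5.2059) cross=44.799; C₋=(-0.7882,-4.7716) cross=-44.799
θ=167°:   branch + wants cross > 0 → take C=(-0.5381,5.2059) (cross=44.799)
θ=167°: ex = (C−B)/|BC| = (0.0873,0.9962); ey = (-0.9962,0.0873)
θ=167°: P = B + 1.73·ex + -2.67·ey = (1.8364,1.7154)
θ=304°: B = A + 1.00·(cos304°, sin304°) = (0.5592, -0.8290)
θ=304°: |BD| = 7.4868
θ=304°: circle(B,5.00) ∩ circle(D,10.00): a=-1.2654, h=4.8372
θ=304°:   candidates: C₊=(-1.2340,3.8383) cross=36.216; C₋=(-0.1627,-5.7766) cross=-36.216
θ=304°:   branch + wants cross > 0 → take C=(-1.2340,3.8383) (cross=36.216)
θ=304°: ex = (C−B)/|BC| = (-0.3586,0.9335); ey = (-0.9335,-0.3586)
θ=304°: P = B + 1.73·ex + -2.67·ey = (2.4311,1.7435)

θ=31°: 2.98 2.89
θ=89°: 2.68 2.74
θ=167°: 1.84 1.72
θ=304°: 2.43 1.74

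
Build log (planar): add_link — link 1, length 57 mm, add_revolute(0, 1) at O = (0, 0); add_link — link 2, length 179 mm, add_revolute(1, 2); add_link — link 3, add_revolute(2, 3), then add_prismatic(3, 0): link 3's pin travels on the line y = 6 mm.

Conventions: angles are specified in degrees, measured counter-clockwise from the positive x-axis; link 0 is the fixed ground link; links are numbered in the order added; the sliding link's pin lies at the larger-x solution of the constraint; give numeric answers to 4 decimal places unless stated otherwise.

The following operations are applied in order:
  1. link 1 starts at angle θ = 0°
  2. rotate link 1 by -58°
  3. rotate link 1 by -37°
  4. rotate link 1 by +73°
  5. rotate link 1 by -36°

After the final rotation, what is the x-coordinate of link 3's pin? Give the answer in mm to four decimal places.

geometry: r = 57 mm, L = 179 mm, e = 6 mm; θ starts at 0°
rotate link 1 by -58°: θ ← 0° -58° = -58°
rotate link 1 by -37°: θ ← -58° -37° = -95°
rotate link 1 by +73°: θ ← -95° +73° = -22°
rotate link 1 by -36°: θ ← -22° -36° = -58°
crank pin P = (r cos θ, r sin θ) = (30.205398, -48.338741)
h = r sin θ − e = -48.338741 − 6 = -54.338741
x = r cos θ + √(L² − h²) = 30.205398 + 170.552928 = 200.758326

200.7583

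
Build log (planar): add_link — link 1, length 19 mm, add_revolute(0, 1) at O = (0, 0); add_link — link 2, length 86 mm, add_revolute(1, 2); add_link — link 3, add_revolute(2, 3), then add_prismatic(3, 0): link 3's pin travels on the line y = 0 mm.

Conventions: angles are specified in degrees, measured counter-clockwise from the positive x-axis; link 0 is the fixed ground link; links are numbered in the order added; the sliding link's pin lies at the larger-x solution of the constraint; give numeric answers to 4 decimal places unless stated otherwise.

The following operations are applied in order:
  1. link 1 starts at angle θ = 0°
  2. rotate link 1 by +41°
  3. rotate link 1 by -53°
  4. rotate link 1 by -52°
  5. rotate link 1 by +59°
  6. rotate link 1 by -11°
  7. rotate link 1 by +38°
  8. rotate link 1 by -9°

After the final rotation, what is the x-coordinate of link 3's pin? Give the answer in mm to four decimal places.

geometry: r = 19 mm, L = 86 mm, e = 0 mm; θ starts at 0°
rotate link 1 by +41°: θ ← 0° +41° = 41°
rotate link 1 by -53°: θ ← 41° -53° = -12°
rotate link 1 by -52°: θ ← -12° -52° = -64°
rotate link 1 by +59°: θ ← -64° +59° = -5°
rotate link 1 by -11°: θ ← -5° -11° = -16°
rotate link 1 by +38°: θ ← -16° +38° = 22°
rotate link 1 by -9°: θ ← 22° -9° = 13°
crank pin P = (r cos θ, r sin θ) = (18.513031, 4.274070)
h = r sin θ − e = 4.274070 − 0 = 4.274070
x = r cos θ + √(L² − h²) = 18.513031 + 85.893727 = 104.406758

104.4068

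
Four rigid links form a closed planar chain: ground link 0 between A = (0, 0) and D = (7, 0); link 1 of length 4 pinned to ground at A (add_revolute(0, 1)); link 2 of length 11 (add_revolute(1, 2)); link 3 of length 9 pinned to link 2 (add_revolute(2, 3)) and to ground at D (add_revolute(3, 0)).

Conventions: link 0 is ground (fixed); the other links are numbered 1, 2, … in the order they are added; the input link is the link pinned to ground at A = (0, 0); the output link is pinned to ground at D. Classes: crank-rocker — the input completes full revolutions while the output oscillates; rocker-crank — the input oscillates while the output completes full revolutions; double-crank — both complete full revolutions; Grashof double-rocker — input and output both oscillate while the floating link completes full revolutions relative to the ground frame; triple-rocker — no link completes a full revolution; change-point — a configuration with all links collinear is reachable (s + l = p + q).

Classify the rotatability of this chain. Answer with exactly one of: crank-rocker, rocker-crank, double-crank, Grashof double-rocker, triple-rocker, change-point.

lengths: ground=7, input=4, coupler=11, output=9
sorted: s=4 (shortest), l=11 (longest), p+q=16
s + l = 15 vs p + q = 16
s + l < p + q (Grashof) with shortest = input link → crank-rocker

crank-rocker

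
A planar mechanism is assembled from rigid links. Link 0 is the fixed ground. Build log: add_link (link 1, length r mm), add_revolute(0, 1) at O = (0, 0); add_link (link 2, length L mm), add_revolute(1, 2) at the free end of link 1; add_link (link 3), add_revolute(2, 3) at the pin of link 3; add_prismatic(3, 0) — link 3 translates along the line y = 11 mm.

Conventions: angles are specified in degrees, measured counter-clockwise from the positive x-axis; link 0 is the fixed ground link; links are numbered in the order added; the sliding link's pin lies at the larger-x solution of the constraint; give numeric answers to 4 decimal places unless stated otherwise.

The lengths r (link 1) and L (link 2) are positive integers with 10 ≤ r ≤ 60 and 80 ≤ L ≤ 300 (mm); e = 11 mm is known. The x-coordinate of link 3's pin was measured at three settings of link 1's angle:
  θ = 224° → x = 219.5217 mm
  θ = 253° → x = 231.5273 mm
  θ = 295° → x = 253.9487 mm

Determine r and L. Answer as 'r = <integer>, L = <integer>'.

constraint per measurement: (x − r cos θ)² + (r sin θ − e)² = L²
subtracting the θ₁ and θ₂ equations cancels the r² and L² terms:
r = (x₁² − x₂²) / (2[(x₁cos θ₁ + e sin θ₁) − (x₂cos θ₂ + e sin θ₂)]) = 31.0000 → r = 31
L² = (x₁ − r cos θ₁)² + (r sin θ₁ − e)² = 59535.9969 → L = 244.0000 → L = 244
check at θ₃=295°: x = 253.9487 (printed 253.9487) ✓

r = 31, L = 244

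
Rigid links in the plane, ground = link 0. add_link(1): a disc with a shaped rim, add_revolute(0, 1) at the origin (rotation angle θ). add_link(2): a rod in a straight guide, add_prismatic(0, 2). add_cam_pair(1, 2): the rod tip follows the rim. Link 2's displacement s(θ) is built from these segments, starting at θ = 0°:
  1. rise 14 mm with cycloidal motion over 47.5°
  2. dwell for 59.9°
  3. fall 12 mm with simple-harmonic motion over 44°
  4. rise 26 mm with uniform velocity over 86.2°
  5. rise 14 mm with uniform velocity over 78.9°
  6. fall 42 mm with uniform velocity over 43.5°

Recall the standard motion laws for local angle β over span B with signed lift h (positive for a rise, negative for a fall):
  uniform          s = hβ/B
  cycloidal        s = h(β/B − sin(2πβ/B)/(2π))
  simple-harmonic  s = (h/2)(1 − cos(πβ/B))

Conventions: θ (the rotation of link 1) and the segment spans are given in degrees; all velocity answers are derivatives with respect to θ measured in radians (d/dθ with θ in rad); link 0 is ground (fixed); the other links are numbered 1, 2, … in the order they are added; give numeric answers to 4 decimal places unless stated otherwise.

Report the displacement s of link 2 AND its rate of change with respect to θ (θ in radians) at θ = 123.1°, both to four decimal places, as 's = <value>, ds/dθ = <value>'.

segment 1 (0° to 47.5°, cycloidal, h = 14) is passed completely: s = 0.0000 + (14) = 14.0000
segment 2 (47.5° to 107.4°, dwell): s unchanged at 14.0000
θ = 123.1° falls in segment 3 (107.4° to 151.4°, simple-harmonic, h = -12): β = 123.1 − 107.4 = 15.7°, B = 44°; Δs = -12/2·(1 − cos(π·0.3568)) = -3.3912; s = 14.0000 − 3.3912 = 10.6088
velocity in seg [107.4°–151.4°] (simple-harmonic), θ in radians: β = 15.7° = 0.2740 rad, B = 44° = 0.7679 rad; ds/dθ = (πh/(2B)) sin(πβ/B) = (π·(-12)/(2·0.7679)) sin(π·0.3568) = -22.103816 mm/rad

s = 10.6088, ds/dθ = -22.1038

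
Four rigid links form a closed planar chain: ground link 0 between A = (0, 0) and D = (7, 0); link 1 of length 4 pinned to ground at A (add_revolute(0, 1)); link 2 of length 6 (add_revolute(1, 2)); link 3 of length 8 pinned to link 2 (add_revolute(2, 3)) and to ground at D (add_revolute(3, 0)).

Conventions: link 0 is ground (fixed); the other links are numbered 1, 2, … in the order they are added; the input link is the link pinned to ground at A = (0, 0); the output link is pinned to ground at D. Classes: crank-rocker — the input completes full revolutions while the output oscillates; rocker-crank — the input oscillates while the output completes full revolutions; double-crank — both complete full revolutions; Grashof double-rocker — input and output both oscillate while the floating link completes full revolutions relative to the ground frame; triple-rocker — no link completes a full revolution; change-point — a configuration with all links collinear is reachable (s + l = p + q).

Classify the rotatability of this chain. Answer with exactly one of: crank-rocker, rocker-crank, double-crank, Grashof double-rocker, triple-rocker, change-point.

lengths: ground=7, input=4, coupler=6, output=8
sorted: s=4 (shortest), l=8 (longest), p+q=13
s + l = 12 vs p + q = 13
s + l < p + q (Grashof) with shortest = input link → crank-rocker

crank-rocker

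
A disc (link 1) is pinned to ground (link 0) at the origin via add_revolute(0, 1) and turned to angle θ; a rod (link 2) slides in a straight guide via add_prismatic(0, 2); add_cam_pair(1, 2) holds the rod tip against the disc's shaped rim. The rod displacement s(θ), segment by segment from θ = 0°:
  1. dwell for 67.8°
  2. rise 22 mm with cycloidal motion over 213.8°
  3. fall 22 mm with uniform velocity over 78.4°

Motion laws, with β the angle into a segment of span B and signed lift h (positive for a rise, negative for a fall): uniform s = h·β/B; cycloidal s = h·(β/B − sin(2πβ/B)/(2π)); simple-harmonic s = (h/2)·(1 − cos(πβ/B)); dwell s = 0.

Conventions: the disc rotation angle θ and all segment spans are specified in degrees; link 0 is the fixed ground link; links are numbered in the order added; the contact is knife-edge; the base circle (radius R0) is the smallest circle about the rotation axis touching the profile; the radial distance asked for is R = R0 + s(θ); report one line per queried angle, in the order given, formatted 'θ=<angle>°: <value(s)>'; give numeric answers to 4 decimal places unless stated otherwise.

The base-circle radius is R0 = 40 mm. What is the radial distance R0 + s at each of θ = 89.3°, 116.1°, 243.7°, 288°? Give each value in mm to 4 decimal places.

segment 1 (0° to 67.8°, dwell): s unchanged at 0.0000
θ = 89.3° falls in segment 2 (67.8° to 281.6°, cycloidal, h = 22): β = 89.3 − 67.8 = 21.5°, B = 213.8°; Δs = 22·(0.1006 − sin(2π·0.1006)/(2π)) = 0.1443; s = 0.0000 + 0.1443 = 0.1443
θ = 116.1° falls in segment 2 (67.8° to 281.6°, cycloidal, h = 22): β = 116.1 − 67.8 = 48.3°, B = 213.8°; Δs = 22·(0.2259 − sin(2π·0.2259)/(2π)) = 1.5087; s = 0.0000 + 1.5087 = 1.5087
θ = 243.7° falls in segment 2 (67.8° to 281.6°, cycloidal, h = 22): β = 243.7 − 67.8 = 175.9°, B = 213.8°; Δs = 22·(0.8227 − sin(2π·0.8227)/(2π)) = 21.2422; s = 0.0000 + 21.2422 = 21.2422
segment 2 (67.8° to 281.6°, cycloidal, h = 22) is passed completely: s = 0.0000 + (22) = 22.0000
θ = 288° falls in segment 3 (281.6° to 360°, uniform, h = -22): β = 288 − 281.6 = 6.4°, B = 78.4°; Δs = -22·6.4/78.4 = -1.7959; s = 22.0000 − 1.7959 = 20.2041
θ=89.3°: R = R0 + s = 40 + 0.1443 = 40.1443
θ=116.1°: R = R0 + s = 40 + 1.5087 = 41.5087
θ=243.7°: R = R0 + s = 40 + 21.2422 = 61.2422
θ=288°: R = R0 + s = 40 + 20.2041 = 60.2041

θ=89.3°: 40.1443
θ=116.1°: 41.5087
θ=243.7°: 61.2422
θ=288°: 60.2041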